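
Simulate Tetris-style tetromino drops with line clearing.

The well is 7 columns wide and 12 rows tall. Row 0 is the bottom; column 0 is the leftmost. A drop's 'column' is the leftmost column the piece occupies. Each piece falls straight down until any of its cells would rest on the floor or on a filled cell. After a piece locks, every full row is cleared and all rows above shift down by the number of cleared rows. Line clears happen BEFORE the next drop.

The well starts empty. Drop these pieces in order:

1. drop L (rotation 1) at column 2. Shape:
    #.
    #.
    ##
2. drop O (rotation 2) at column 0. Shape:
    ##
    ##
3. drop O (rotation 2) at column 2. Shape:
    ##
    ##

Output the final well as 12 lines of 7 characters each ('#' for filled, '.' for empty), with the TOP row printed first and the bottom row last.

Answer: .......
.......
.......
.......
.......
.......
.......
..##...
..##...
..#....
###....
####...

Derivation:
Drop 1: L rot1 at col 2 lands with bottom-row=0; cleared 0 line(s) (total 0); column heights now [0 0 3 1 0 0 0], max=3
Drop 2: O rot2 at col 0 lands with bottom-row=0; cleared 0 line(s) (total 0); column heights now [2 2 3 1 0 0 0], max=3
Drop 3: O rot2 at col 2 lands with bottom-row=3; cleared 0 line(s) (total 0); column heights now [2 2 5 5 0 0 0], max=5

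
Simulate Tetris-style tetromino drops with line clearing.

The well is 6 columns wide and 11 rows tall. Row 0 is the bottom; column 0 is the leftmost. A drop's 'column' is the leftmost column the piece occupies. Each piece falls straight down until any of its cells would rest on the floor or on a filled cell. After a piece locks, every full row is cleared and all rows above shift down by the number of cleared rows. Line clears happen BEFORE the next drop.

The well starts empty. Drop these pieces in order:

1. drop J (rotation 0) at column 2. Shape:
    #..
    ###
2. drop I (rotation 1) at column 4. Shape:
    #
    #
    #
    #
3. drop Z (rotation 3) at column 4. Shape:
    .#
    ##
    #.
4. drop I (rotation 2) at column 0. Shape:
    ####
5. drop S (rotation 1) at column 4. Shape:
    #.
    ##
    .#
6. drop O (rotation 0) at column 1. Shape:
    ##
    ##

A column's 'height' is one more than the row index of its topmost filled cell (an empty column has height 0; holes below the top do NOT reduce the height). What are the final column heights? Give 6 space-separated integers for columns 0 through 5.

Drop 1: J rot0 at col 2 lands with bottom-row=0; cleared 0 line(s) (total 0); column heights now [0 0 2 1 1 0], max=2
Drop 2: I rot1 at col 4 lands with bottom-row=1; cleared 0 line(s) (total 0); column heights now [0 0 2 1 5 0], max=5
Drop 3: Z rot3 at col 4 lands with bottom-row=5; cleared 0 line(s) (total 0); column heights now [0 0 2 1 7 8], max=8
Drop 4: I rot2 at col 0 lands with bottom-row=2; cleared 0 line(s) (total 0); column heights now [3 3 3 3 7 8], max=8
Drop 5: S rot1 at col 4 lands with bottom-row=8; cleared 0 line(s) (total 0); column heights now [3 3 3 3 11 10], max=11
Drop 6: O rot0 at col 1 lands with bottom-row=3; cleared 0 line(s) (total 0); column heights now [3 5 5 3 11 10], max=11

Answer: 3 5 5 3 11 10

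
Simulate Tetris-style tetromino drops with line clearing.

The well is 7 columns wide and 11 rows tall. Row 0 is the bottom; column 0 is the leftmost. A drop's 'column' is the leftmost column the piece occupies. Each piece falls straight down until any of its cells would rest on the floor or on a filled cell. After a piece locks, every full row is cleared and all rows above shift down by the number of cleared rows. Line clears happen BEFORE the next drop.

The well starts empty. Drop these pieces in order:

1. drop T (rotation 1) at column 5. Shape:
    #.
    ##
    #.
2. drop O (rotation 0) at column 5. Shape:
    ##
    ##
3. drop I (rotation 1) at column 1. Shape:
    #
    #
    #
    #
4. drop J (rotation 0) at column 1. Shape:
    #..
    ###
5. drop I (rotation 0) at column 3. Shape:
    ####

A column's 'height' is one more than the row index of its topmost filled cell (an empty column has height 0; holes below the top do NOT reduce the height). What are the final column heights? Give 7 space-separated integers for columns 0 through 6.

Answer: 0 6 5 6 6 6 6

Derivation:
Drop 1: T rot1 at col 5 lands with bottom-row=0; cleared 0 line(s) (total 0); column heights now [0 0 0 0 0 3 2], max=3
Drop 2: O rot0 at col 5 lands with bottom-row=3; cleared 0 line(s) (total 0); column heights now [0 0 0 0 0 5 5], max=5
Drop 3: I rot1 at col 1 lands with bottom-row=0; cleared 0 line(s) (total 0); column heights now [0 4 0 0 0 5 5], max=5
Drop 4: J rot0 at col 1 lands with bottom-row=4; cleared 0 line(s) (total 0); column heights now [0 6 5 5 0 5 5], max=6
Drop 5: I rot0 at col 3 lands with bottom-row=5; cleared 0 line(s) (total 0); column heights now [0 6 5 6 6 6 6], max=6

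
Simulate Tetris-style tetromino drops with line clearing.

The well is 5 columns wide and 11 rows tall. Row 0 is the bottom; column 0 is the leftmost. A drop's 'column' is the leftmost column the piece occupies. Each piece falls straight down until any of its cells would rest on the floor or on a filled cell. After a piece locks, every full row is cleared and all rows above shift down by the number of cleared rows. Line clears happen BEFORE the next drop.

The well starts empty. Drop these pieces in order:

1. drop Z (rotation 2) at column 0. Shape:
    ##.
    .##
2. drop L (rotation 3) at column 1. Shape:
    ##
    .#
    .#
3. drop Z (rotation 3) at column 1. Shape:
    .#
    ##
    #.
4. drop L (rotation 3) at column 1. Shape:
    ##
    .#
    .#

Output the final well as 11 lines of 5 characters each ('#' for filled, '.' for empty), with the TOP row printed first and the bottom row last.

Drop 1: Z rot2 at col 0 lands with bottom-row=0; cleared 0 line(s) (total 0); column heights now [2 2 1 0 0], max=2
Drop 2: L rot3 at col 1 lands with bottom-row=1; cleared 0 line(s) (total 0); column heights now [2 4 4 0 0], max=4
Drop 3: Z rot3 at col 1 lands with bottom-row=4; cleared 0 line(s) (total 0); column heights now [2 6 7 0 0], max=7
Drop 4: L rot3 at col 1 lands with bottom-row=7; cleared 0 line(s) (total 0); column heights now [2 10 10 0 0], max=10

Answer: .....
.##..
..#..
..#..
..#..
.##..
.#...
.##..
..#..
###..
.##..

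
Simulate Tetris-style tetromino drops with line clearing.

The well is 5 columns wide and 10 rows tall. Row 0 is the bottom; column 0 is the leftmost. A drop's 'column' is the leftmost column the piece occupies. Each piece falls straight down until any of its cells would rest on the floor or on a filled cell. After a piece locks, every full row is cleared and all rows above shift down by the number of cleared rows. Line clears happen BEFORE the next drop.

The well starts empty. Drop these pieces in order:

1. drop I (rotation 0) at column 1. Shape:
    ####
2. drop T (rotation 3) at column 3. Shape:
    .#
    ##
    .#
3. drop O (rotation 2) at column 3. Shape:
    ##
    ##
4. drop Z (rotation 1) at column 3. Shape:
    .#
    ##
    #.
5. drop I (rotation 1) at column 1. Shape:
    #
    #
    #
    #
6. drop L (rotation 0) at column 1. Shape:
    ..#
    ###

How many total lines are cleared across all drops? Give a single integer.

Drop 1: I rot0 at col 1 lands with bottom-row=0; cleared 0 line(s) (total 0); column heights now [0 1 1 1 1], max=1
Drop 2: T rot3 at col 3 lands with bottom-row=1; cleared 0 line(s) (total 0); column heights now [0 1 1 3 4], max=4
Drop 3: O rot2 at col 3 lands with bottom-row=4; cleared 0 line(s) (total 0); column heights now [0 1 1 6 6], max=6
Drop 4: Z rot1 at col 3 lands with bottom-row=6; cleared 0 line(s) (total 0); column heights now [0 1 1 8 9], max=9
Drop 5: I rot1 at col 1 lands with bottom-row=1; cleared 0 line(s) (total 0); column heights now [0 5 1 8 9], max=9
Drop 6: L rot0 at col 1 lands with bottom-row=8; cleared 0 line(s) (total 0); column heights now [0 9 9 10 9], max=10

Answer: 0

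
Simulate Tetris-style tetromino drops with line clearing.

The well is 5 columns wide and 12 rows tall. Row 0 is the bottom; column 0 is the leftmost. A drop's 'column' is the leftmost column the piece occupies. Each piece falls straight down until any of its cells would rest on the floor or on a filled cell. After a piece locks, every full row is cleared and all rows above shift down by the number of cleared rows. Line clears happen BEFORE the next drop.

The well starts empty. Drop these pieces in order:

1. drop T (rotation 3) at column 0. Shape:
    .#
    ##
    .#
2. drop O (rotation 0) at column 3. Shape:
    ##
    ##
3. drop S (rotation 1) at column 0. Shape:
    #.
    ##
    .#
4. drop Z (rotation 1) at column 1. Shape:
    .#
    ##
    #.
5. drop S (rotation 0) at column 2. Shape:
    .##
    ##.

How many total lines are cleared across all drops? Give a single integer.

Drop 1: T rot3 at col 0 lands with bottom-row=0; cleared 0 line(s) (total 0); column heights now [2 3 0 0 0], max=3
Drop 2: O rot0 at col 3 lands with bottom-row=0; cleared 0 line(s) (total 0); column heights now [2 3 0 2 2], max=3
Drop 3: S rot1 at col 0 lands with bottom-row=3; cleared 0 line(s) (total 0); column heights now [6 5 0 2 2], max=6
Drop 4: Z rot1 at col 1 lands with bottom-row=5; cleared 0 line(s) (total 0); column heights now [6 7 8 2 2], max=8
Drop 5: S rot0 at col 2 lands with bottom-row=8; cleared 0 line(s) (total 0); column heights now [6 7 9 10 10], max=10

Answer: 0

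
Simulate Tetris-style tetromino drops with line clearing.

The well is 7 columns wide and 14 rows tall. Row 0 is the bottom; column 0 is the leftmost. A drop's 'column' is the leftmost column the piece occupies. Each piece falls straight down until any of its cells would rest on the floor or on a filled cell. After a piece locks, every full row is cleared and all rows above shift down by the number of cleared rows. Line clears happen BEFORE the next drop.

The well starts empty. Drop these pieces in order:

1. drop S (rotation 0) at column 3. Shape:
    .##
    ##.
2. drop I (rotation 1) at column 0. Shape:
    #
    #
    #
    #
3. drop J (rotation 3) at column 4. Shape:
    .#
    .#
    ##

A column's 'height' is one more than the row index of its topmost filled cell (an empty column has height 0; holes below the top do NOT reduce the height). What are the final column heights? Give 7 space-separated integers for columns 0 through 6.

Answer: 4 0 0 1 3 5 0

Derivation:
Drop 1: S rot0 at col 3 lands with bottom-row=0; cleared 0 line(s) (total 0); column heights now [0 0 0 1 2 2 0], max=2
Drop 2: I rot1 at col 0 lands with bottom-row=0; cleared 0 line(s) (total 0); column heights now [4 0 0 1 2 2 0], max=4
Drop 3: J rot3 at col 4 lands with bottom-row=2; cleared 0 line(s) (total 0); column heights now [4 0 0 1 3 5 0], max=5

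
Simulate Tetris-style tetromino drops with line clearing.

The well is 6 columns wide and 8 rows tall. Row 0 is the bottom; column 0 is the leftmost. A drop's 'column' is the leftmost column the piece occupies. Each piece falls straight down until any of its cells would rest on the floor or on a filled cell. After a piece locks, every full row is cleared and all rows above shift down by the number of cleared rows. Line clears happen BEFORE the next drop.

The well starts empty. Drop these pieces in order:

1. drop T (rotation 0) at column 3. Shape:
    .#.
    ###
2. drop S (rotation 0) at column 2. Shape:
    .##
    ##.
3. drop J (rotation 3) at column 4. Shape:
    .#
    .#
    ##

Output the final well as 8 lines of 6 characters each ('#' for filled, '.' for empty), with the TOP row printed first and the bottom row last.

Answer: ......
......
.....#
.....#
....##
...##.
..###.
...###

Derivation:
Drop 1: T rot0 at col 3 lands with bottom-row=0; cleared 0 line(s) (total 0); column heights now [0 0 0 1 2 1], max=2
Drop 2: S rot0 at col 2 lands with bottom-row=1; cleared 0 line(s) (total 0); column heights now [0 0 2 3 3 1], max=3
Drop 3: J rot3 at col 4 lands with bottom-row=3; cleared 0 line(s) (total 0); column heights now [0 0 2 3 4 6], max=6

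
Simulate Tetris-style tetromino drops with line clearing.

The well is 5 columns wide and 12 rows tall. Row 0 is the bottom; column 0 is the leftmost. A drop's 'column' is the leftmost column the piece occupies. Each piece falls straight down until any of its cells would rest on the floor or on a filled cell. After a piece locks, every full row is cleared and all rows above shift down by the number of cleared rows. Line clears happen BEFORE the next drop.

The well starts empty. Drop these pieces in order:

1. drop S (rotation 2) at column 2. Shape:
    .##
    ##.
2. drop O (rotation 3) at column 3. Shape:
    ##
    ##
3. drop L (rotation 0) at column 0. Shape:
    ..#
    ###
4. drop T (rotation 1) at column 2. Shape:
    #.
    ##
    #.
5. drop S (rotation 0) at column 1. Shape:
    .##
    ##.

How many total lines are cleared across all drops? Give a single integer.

Drop 1: S rot2 at col 2 lands with bottom-row=0; cleared 0 line(s) (total 0); column heights now [0 0 1 2 2], max=2
Drop 2: O rot3 at col 3 lands with bottom-row=2; cleared 0 line(s) (total 0); column heights now [0 0 1 4 4], max=4
Drop 3: L rot0 at col 0 lands with bottom-row=1; cleared 1 line(s) (total 1); column heights now [0 0 2 3 3], max=3
Drop 4: T rot1 at col 2 lands with bottom-row=2; cleared 0 line(s) (total 1); column heights now [0 0 5 4 3], max=5
Drop 5: S rot0 at col 1 lands with bottom-row=5; cleared 0 line(s) (total 1); column heights now [0 6 7 7 3], max=7

Answer: 1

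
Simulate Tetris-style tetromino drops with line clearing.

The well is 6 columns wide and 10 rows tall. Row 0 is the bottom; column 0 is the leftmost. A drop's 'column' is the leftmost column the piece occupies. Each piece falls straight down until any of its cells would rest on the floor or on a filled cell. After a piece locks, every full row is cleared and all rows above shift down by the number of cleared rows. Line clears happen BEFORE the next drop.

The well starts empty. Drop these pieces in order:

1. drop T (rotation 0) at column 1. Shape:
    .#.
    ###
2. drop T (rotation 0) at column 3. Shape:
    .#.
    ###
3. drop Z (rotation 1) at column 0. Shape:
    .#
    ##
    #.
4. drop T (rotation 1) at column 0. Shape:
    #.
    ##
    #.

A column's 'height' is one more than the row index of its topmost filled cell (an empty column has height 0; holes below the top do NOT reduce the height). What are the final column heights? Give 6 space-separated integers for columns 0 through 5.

Drop 1: T rot0 at col 1 lands with bottom-row=0; cleared 0 line(s) (total 0); column heights now [0 1 2 1 0 0], max=2
Drop 2: T rot0 at col 3 lands with bottom-row=1; cleared 0 line(s) (total 0); column heights now [0 1 2 2 3 2], max=3
Drop 3: Z rot1 at col 0 lands with bottom-row=0; cleared 1 line(s) (total 1); column heights now [1 2 1 1 2 0], max=2
Drop 4: T rot1 at col 0 lands with bottom-row=1; cleared 0 line(s) (total 1); column heights now [4 3 1 1 2 0], max=4

Answer: 4 3 1 1 2 0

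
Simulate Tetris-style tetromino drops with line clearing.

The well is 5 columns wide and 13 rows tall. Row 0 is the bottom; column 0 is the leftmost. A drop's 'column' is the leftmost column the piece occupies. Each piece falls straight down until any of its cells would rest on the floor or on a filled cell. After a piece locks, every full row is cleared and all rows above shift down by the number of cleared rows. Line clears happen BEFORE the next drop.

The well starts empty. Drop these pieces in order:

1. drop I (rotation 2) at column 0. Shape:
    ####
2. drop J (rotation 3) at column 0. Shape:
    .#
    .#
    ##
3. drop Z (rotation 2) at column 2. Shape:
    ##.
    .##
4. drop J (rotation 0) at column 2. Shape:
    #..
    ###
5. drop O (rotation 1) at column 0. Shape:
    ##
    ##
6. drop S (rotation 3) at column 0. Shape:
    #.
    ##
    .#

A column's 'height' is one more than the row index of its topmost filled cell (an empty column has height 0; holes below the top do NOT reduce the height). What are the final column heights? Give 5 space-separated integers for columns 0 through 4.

Drop 1: I rot2 at col 0 lands with bottom-row=0; cleared 0 line(s) (total 0); column heights now [1 1 1 1 0], max=1
Drop 2: J rot3 at col 0 lands with bottom-row=1; cleared 0 line(s) (total 0); column heights now [2 4 1 1 0], max=4
Drop 3: Z rot2 at col 2 lands with bottom-row=1; cleared 0 line(s) (total 0); column heights now [2 4 3 3 2], max=4
Drop 4: J rot0 at col 2 lands with bottom-row=3; cleared 0 line(s) (total 0); column heights now [2 4 5 4 4], max=5
Drop 5: O rot1 at col 0 lands with bottom-row=4; cleared 0 line(s) (total 0); column heights now [6 6 5 4 4], max=6
Drop 6: S rot3 at col 0 lands with bottom-row=6; cleared 0 line(s) (total 0); column heights now [9 8 5 4 4], max=9

Answer: 9 8 5 4 4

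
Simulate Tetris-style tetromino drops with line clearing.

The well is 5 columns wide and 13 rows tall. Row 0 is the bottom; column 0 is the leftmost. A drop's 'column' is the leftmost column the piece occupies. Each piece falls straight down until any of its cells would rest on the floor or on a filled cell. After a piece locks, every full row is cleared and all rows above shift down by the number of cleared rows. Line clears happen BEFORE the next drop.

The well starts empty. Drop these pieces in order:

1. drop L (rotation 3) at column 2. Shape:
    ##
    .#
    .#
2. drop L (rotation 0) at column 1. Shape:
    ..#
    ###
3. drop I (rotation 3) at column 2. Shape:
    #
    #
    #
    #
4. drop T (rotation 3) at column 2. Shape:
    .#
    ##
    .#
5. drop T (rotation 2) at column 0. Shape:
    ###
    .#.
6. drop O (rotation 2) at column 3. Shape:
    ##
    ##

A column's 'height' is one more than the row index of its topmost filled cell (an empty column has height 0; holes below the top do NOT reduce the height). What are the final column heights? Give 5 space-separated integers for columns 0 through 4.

Answer: 10 10 10 12 12

Derivation:
Drop 1: L rot3 at col 2 lands with bottom-row=0; cleared 0 line(s) (total 0); column heights now [0 0 3 3 0], max=3
Drop 2: L rot0 at col 1 lands with bottom-row=3; cleared 0 line(s) (total 0); column heights now [0 4 4 5 0], max=5
Drop 3: I rot3 at col 2 lands with bottom-row=4; cleared 0 line(s) (total 0); column heights now [0 4 8 5 0], max=8
Drop 4: T rot3 at col 2 lands with bottom-row=7; cleared 0 line(s) (total 0); column heights now [0 4 9 10 0], max=10
Drop 5: T rot2 at col 0 lands with bottom-row=8; cleared 0 line(s) (total 0); column heights now [10 10 10 10 0], max=10
Drop 6: O rot2 at col 3 lands with bottom-row=10; cleared 0 line(s) (total 0); column heights now [10 10 10 12 12], max=12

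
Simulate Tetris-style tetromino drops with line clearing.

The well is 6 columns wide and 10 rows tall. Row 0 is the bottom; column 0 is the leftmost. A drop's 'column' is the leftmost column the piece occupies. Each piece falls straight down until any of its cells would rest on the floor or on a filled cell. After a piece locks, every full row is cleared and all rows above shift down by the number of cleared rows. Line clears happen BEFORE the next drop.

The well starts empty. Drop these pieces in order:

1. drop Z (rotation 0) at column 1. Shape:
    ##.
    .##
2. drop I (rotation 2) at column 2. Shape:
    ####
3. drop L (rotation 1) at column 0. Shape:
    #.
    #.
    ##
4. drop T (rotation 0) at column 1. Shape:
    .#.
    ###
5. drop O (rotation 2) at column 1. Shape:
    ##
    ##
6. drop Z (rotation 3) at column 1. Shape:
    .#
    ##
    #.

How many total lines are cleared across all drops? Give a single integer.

Answer: 1

Derivation:
Drop 1: Z rot0 at col 1 lands with bottom-row=0; cleared 0 line(s) (total 0); column heights now [0 2 2 1 0 0], max=2
Drop 2: I rot2 at col 2 lands with bottom-row=2; cleared 0 line(s) (total 0); column heights now [0 2 3 3 3 3], max=3
Drop 3: L rot1 at col 0 lands with bottom-row=2; cleared 1 line(s) (total 1); column heights now [4 2 2 1 0 0], max=4
Drop 4: T rot0 at col 1 lands with bottom-row=2; cleared 0 line(s) (total 1); column heights now [4 3 4 3 0 0], max=4
Drop 5: O rot2 at col 1 lands with bottom-row=4; cleared 0 line(s) (total 1); column heights now [4 6 6 3 0 0], max=6
Drop 6: Z rot3 at col 1 lands with bottom-row=6; cleared 0 line(s) (total 1); column heights now [4 8 9 3 0 0], max=9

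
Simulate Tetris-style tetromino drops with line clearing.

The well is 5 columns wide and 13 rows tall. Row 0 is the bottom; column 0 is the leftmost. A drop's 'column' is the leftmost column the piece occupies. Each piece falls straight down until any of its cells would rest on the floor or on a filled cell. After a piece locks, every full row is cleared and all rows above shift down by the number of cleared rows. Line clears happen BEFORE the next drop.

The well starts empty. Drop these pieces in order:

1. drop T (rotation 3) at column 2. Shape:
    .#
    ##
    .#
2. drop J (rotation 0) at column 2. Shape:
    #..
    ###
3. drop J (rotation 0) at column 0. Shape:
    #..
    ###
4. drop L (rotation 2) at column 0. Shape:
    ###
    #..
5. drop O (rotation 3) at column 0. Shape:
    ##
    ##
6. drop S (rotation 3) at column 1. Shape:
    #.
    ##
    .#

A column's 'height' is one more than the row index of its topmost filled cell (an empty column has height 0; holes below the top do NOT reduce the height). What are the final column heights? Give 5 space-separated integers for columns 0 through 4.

Drop 1: T rot3 at col 2 lands with bottom-row=0; cleared 0 line(s) (total 0); column heights now [0 0 2 3 0], max=3
Drop 2: J rot0 at col 2 lands with bottom-row=3; cleared 0 line(s) (total 0); column heights now [0 0 5 4 4], max=5
Drop 3: J rot0 at col 0 lands with bottom-row=5; cleared 0 line(s) (total 0); column heights now [7 6 6 4 4], max=7
Drop 4: L rot2 at col 0 lands with bottom-row=7; cleared 0 line(s) (total 0); column heights now [9 9 9 4 4], max=9
Drop 5: O rot3 at col 0 lands with bottom-row=9; cleared 0 line(s) (total 0); column heights now [11 11 9 4 4], max=11
Drop 6: S rot3 at col 1 lands with bottom-row=10; cleared 0 line(s) (total 0); column heights now [11 13 12 4 4], max=13

Answer: 11 13 12 4 4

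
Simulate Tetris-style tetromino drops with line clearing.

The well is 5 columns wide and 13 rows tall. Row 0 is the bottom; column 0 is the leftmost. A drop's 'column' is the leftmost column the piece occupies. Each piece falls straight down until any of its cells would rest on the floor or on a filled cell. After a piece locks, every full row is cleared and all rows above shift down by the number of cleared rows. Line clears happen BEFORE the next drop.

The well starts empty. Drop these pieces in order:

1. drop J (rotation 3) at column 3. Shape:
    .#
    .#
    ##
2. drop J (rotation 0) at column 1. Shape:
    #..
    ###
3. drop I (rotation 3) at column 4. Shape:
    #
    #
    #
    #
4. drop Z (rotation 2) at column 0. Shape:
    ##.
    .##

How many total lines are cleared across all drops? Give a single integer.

Drop 1: J rot3 at col 3 lands with bottom-row=0; cleared 0 line(s) (total 0); column heights now [0 0 0 1 3], max=3
Drop 2: J rot0 at col 1 lands with bottom-row=1; cleared 0 line(s) (total 0); column heights now [0 3 2 2 3], max=3
Drop 3: I rot3 at col 4 lands with bottom-row=3; cleared 0 line(s) (total 0); column heights now [0 3 2 2 7], max=7
Drop 4: Z rot2 at col 0 lands with bottom-row=3; cleared 0 line(s) (total 0); column heights now [5 5 4 2 7], max=7

Answer: 0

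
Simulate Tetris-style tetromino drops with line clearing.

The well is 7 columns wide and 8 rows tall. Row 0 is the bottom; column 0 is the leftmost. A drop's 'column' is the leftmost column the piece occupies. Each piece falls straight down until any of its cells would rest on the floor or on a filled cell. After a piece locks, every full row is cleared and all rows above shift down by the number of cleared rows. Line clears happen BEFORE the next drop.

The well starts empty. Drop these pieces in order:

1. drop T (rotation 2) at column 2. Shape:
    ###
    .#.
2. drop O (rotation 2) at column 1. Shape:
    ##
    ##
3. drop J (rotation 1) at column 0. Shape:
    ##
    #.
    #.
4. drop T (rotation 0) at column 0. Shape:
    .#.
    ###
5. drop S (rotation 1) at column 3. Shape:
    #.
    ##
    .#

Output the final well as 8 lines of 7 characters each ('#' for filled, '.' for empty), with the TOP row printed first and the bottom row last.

Answer: .......
.#.....
###....
##.#...
#####..
###.#..
..###..
...#...

Derivation:
Drop 1: T rot2 at col 2 lands with bottom-row=0; cleared 0 line(s) (total 0); column heights now [0 0 2 2 2 0 0], max=2
Drop 2: O rot2 at col 1 lands with bottom-row=2; cleared 0 line(s) (total 0); column heights now [0 4 4 2 2 0 0], max=4
Drop 3: J rot1 at col 0 lands with bottom-row=2; cleared 0 line(s) (total 0); column heights now [5 5 4 2 2 0 0], max=5
Drop 4: T rot0 at col 0 lands with bottom-row=5; cleared 0 line(s) (total 0); column heights now [6 7 6 2 2 0 0], max=7
Drop 5: S rot1 at col 3 lands with bottom-row=2; cleared 0 line(s) (total 0); column heights now [6 7 6 5 4 0 0], max=7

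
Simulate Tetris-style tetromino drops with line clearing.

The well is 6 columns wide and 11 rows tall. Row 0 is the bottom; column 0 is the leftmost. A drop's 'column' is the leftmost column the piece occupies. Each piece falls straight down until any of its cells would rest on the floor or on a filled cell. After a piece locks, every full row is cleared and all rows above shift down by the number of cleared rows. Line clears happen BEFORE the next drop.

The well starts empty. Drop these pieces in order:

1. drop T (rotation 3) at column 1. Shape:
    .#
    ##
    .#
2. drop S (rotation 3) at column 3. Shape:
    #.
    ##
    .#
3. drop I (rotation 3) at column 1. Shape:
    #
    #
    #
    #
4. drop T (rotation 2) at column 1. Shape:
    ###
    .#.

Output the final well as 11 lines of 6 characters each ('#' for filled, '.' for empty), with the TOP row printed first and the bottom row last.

Answer: ......
......
......
......
.###..
.##...
.#....
.#....
.###..
.####.
..#.#.

Derivation:
Drop 1: T rot3 at col 1 lands with bottom-row=0; cleared 0 line(s) (total 0); column heights now [0 2 3 0 0 0], max=3
Drop 2: S rot3 at col 3 lands with bottom-row=0; cleared 0 line(s) (total 0); column heights now [0 2 3 3 2 0], max=3
Drop 3: I rot3 at col 1 lands with bottom-row=2; cleared 0 line(s) (total 0); column heights now [0 6 3 3 2 0], max=6
Drop 4: T rot2 at col 1 lands with bottom-row=5; cleared 0 line(s) (total 0); column heights now [0 7 7 7 2 0], max=7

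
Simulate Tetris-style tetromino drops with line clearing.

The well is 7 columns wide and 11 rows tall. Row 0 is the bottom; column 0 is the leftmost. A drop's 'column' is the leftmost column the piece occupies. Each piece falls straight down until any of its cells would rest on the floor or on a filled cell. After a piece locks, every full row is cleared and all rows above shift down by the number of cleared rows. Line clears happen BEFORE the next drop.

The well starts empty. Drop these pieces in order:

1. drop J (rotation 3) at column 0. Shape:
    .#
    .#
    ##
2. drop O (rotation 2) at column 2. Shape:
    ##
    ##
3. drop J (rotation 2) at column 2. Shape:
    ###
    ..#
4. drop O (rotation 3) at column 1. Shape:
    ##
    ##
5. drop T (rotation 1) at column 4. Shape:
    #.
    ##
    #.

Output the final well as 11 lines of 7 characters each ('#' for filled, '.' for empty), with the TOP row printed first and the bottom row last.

Drop 1: J rot3 at col 0 lands with bottom-row=0; cleared 0 line(s) (total 0); column heights now [1 3 0 0 0 0 0], max=3
Drop 2: O rot2 at col 2 lands with bottom-row=0; cleared 0 line(s) (total 0); column heights now [1 3 2 2 0 0 0], max=3
Drop 3: J rot2 at col 2 lands with bottom-row=1; cleared 0 line(s) (total 0); column heights now [1 3 3 3 3 0 0], max=3
Drop 4: O rot3 at col 1 lands with bottom-row=3; cleared 0 line(s) (total 0); column heights now [1 5 5 3 3 0 0], max=5
Drop 5: T rot1 at col 4 lands with bottom-row=3; cleared 0 line(s) (total 0); column heights now [1 5 5 3 6 5 0], max=6

Answer: .......
.......
.......
.......
.......
....#..
.##.##.
.##.#..
.####..
.####..
####...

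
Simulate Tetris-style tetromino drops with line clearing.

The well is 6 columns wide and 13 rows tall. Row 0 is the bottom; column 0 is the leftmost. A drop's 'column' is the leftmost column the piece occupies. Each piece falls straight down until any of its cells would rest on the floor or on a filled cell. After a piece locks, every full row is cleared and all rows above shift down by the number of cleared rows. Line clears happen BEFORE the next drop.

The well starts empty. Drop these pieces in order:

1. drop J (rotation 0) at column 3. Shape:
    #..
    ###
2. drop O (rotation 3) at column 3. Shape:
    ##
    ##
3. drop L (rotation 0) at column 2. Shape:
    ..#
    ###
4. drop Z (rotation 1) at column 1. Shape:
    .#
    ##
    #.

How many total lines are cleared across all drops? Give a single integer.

Answer: 0

Derivation:
Drop 1: J rot0 at col 3 lands with bottom-row=0; cleared 0 line(s) (total 0); column heights now [0 0 0 2 1 1], max=2
Drop 2: O rot3 at col 3 lands with bottom-row=2; cleared 0 line(s) (total 0); column heights now [0 0 0 4 4 1], max=4
Drop 3: L rot0 at col 2 lands with bottom-row=4; cleared 0 line(s) (total 0); column heights now [0 0 5 5 6 1], max=6
Drop 4: Z rot1 at col 1 lands with bottom-row=4; cleared 0 line(s) (total 0); column heights now [0 6 7 5 6 1], max=7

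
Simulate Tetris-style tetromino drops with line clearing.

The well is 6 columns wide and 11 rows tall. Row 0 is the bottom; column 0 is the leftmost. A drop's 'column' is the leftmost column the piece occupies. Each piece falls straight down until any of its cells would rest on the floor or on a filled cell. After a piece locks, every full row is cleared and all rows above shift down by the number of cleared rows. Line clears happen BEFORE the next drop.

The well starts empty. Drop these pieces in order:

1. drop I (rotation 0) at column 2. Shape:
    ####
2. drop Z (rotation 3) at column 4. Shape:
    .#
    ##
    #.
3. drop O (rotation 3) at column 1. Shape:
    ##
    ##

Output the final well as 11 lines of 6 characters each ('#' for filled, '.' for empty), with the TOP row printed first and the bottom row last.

Answer: ......
......
......
......
......
......
......
.....#
.##.##
.##.#.
..####

Derivation:
Drop 1: I rot0 at col 2 lands with bottom-row=0; cleared 0 line(s) (total 0); column heights now [0 0 1 1 1 1], max=1
Drop 2: Z rot3 at col 4 lands with bottom-row=1; cleared 0 line(s) (total 0); column heights now [0 0 1 1 3 4], max=4
Drop 3: O rot3 at col 1 lands with bottom-row=1; cleared 0 line(s) (total 0); column heights now [0 3 3 1 3 4], max=4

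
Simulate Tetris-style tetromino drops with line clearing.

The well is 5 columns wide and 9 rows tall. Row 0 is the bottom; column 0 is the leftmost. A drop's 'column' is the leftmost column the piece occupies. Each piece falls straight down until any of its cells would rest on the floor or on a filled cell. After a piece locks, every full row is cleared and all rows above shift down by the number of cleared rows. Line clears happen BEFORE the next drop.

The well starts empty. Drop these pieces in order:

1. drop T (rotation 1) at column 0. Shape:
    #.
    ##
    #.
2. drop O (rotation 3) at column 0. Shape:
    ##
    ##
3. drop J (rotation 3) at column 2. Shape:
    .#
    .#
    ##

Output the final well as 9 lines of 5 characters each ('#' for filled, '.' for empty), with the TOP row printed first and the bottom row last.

Drop 1: T rot1 at col 0 lands with bottom-row=0; cleared 0 line(s) (total 0); column heights now [3 2 0 0 0], max=3
Drop 2: O rot3 at col 0 lands with bottom-row=3; cleared 0 line(s) (total 0); column heights now [5 5 0 0 0], max=5
Drop 3: J rot3 at col 2 lands with bottom-row=0; cleared 0 line(s) (total 0); column heights now [5 5 1 3 0], max=5

Answer: .....
.....
.....
.....
##...
##...
#..#.
##.#.
#.##.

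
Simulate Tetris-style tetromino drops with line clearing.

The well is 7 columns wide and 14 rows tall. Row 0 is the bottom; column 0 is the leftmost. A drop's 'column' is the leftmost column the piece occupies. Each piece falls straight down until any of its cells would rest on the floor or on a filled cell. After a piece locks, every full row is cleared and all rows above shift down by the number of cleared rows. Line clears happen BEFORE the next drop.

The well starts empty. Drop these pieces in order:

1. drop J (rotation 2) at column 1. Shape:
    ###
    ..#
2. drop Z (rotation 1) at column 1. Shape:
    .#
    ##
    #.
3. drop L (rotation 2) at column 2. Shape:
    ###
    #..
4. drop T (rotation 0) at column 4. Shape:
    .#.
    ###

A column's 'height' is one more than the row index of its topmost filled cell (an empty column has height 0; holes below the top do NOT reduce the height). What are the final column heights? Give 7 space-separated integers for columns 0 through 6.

Drop 1: J rot2 at col 1 lands with bottom-row=0; cleared 0 line(s) (total 0); column heights now [0 2 2 2 0 0 0], max=2
Drop 2: Z rot1 at col 1 lands with bottom-row=2; cleared 0 line(s) (total 0); column heights now [0 4 5 2 0 0 0], max=5
Drop 3: L rot2 at col 2 lands with bottom-row=5; cleared 0 line(s) (total 0); column heights now [0 4 7 7 7 0 0], max=7
Drop 4: T rot0 at col 4 lands with bottom-row=7; cleared 0 line(s) (total 0); column heights now [0 4 7 7 8 9 8], max=9

Answer: 0 4 7 7 8 9 8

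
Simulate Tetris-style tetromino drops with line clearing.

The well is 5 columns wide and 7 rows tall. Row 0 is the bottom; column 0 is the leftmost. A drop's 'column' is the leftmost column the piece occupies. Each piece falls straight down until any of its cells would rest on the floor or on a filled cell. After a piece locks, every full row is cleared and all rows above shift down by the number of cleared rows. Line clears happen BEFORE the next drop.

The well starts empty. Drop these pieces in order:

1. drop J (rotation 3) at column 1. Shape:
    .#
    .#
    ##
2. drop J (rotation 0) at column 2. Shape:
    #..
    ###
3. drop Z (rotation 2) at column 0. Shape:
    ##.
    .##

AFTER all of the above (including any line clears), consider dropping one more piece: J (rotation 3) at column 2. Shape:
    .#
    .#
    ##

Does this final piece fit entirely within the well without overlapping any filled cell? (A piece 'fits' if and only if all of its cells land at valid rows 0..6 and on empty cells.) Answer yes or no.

Answer: no

Derivation:
Drop 1: J rot3 at col 1 lands with bottom-row=0; cleared 0 line(s) (total 0); column heights now [0 1 3 0 0], max=3
Drop 2: J rot0 at col 2 lands with bottom-row=3; cleared 0 line(s) (total 0); column heights now [0 1 5 4 4], max=5
Drop 3: Z rot2 at col 0 lands with bottom-row=5; cleared 0 line(s) (total 0); column heights now [7 7 6 4 4], max=7
Test piece J rot3 at col 2 (width 2): heights before test = [7 7 6 4 4]; fits = False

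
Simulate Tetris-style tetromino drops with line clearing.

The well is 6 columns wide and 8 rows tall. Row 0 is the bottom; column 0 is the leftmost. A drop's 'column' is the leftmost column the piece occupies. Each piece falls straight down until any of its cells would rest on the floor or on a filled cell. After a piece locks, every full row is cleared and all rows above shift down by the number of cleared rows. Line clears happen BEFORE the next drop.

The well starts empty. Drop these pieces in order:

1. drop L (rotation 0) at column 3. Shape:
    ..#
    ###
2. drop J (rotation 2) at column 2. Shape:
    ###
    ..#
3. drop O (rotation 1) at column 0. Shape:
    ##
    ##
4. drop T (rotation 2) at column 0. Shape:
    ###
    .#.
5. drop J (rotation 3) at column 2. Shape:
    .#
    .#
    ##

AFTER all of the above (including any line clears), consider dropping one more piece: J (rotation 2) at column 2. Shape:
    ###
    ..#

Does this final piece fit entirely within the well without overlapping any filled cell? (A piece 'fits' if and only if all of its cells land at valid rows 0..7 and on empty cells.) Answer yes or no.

Drop 1: L rot0 at col 3 lands with bottom-row=0; cleared 0 line(s) (total 0); column heights now [0 0 0 1 1 2], max=2
Drop 2: J rot2 at col 2 lands with bottom-row=1; cleared 0 line(s) (total 0); column heights now [0 0 3 3 3 2], max=3
Drop 3: O rot1 at col 0 lands with bottom-row=0; cleared 0 line(s) (total 0); column heights now [2 2 3 3 3 2], max=3
Drop 4: T rot2 at col 0 lands with bottom-row=2; cleared 0 line(s) (total 0); column heights now [4 4 4 3 3 2], max=4
Drop 5: J rot3 at col 2 lands with bottom-row=4; cleared 0 line(s) (total 0); column heights now [4 4 5 7 3 2], max=7
Test piece J rot2 at col 2 (width 3): heights before test = [4 4 5 7 3 2]; fits = True

Answer: yes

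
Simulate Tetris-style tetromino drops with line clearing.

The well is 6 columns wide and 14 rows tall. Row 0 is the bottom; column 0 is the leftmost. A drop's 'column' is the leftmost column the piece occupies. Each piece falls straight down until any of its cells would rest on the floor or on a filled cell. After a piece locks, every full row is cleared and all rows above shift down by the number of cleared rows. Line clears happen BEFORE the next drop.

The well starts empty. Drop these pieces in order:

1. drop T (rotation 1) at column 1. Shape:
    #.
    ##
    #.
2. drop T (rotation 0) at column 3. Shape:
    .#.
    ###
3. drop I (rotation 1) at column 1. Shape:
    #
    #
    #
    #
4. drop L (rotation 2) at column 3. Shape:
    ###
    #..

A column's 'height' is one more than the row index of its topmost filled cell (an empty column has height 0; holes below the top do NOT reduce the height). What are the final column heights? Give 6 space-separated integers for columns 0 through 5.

Drop 1: T rot1 at col 1 lands with bottom-row=0; cleared 0 line(s) (total 0); column heights now [0 3 2 0 0 0], max=3
Drop 2: T rot0 at col 3 lands with bottom-row=0; cleared 0 line(s) (total 0); column heights now [0 3 2 1 2 1], max=3
Drop 3: I rot1 at col 1 lands with bottom-row=3; cleared 0 line(s) (total 0); column heights now [0 7 2 1 2 1], max=7
Drop 4: L rot2 at col 3 lands with bottom-row=1; cleared 0 line(s) (total 0); column heights now [0 7 2 3 3 3], max=7

Answer: 0 7 2 3 3 3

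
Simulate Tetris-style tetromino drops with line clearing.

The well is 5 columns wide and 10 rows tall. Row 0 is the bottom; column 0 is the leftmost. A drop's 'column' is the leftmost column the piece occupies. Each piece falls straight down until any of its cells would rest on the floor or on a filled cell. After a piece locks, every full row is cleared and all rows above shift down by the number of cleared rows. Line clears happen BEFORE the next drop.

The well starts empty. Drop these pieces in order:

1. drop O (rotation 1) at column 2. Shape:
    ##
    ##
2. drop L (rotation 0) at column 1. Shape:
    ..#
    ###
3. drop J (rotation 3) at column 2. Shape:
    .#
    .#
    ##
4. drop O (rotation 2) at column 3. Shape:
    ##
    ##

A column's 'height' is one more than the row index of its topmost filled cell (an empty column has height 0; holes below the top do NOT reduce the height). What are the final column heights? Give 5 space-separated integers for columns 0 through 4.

Drop 1: O rot1 at col 2 lands with bottom-row=0; cleared 0 line(s) (total 0); column heights now [0 0 2 2 0], max=2
Drop 2: L rot0 at col 1 lands with bottom-row=2; cleared 0 line(s) (total 0); column heights now [0 3 3 4 0], max=4
Drop 3: J rot3 at col 2 lands with bottom-row=4; cleared 0 line(s) (total 0); column heights now [0 3 5 7 0], max=7
Drop 4: O rot2 at col 3 lands with bottom-row=7; cleared 0 line(s) (total 0); column heights now [0 3 5 9 9], max=9

Answer: 0 3 5 9 9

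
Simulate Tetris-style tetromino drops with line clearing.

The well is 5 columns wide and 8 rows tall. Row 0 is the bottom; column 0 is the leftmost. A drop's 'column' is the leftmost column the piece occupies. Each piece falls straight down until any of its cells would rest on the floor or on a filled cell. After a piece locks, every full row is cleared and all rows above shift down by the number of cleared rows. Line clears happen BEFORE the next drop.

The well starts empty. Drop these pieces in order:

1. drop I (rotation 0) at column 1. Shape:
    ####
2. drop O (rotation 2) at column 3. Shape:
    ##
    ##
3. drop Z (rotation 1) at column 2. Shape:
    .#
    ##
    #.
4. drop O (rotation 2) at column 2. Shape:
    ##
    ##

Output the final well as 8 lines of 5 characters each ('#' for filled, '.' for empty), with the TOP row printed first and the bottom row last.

Drop 1: I rot0 at col 1 lands with bottom-row=0; cleared 0 line(s) (total 0); column heights now [0 1 1 1 1], max=1
Drop 2: O rot2 at col 3 lands with bottom-row=1; cleared 0 line(s) (total 0); column heights now [0 1 1 3 3], max=3
Drop 3: Z rot1 at col 2 lands with bottom-row=2; cleared 0 line(s) (total 0); column heights now [0 1 4 5 3], max=5
Drop 4: O rot2 at col 2 lands with bottom-row=5; cleared 0 line(s) (total 0); column heights now [0 1 7 7 3], max=7

Answer: .....
..##.
..##.
...#.
..##.
..###
...##
.####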